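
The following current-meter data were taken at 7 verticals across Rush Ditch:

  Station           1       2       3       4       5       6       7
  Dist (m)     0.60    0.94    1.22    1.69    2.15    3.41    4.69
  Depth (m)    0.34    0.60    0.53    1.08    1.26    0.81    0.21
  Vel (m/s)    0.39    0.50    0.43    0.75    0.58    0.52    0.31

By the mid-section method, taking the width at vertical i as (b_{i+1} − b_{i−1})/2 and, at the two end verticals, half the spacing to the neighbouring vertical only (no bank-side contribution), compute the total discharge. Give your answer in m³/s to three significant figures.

w_1 = (0.94 − 0.60)/2 = 0.17 m; q_1 = 0.39 × 0.34 × 0.17 = 0.02254 m³/s
w_2 = (1.22 − 0.60)/2 = 0.31 m; q_2 = 0.50 × 0.60 × 0.31 = 0.09300 m³/s
w_3 = (1.69 − 0.94)/2 = 0.375 m; q_3 = 0.43 × 0.53 × 0.375 = 0.08546 m³/s
w_4 = (2.15 − 1.22)/2 = 0.465 m; q_4 = 0.75 × 1.08 × 0.465 = 0.3767 m³/s
w_5 = (3.41 − 1.69)/2 = 0.86 m; q_5 = 0.58 × 1.26 × 0.86 = 0.6285 m³/s
w_6 = (4.69 − 2.15)/2 = 1.27 m; q_6 = 0.52 × 0.81 × 1.27 = 0.5349 m³/s
w_7 = (4.69 − 3.41)/2 = 0.64 m; q_7 = 0.31 × 0.21 × 0.64 = 0.04166 m³/s
Q = Σ qᵢ = 1.783 m³/s

1.78 m³/s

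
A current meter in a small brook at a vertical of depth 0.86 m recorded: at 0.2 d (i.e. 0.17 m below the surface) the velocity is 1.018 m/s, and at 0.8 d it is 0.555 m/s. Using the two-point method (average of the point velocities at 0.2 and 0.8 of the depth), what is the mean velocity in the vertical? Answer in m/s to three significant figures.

0.787 m/s

v̄ = (1.018 + 0.555) / 2 = 0.7865 m/s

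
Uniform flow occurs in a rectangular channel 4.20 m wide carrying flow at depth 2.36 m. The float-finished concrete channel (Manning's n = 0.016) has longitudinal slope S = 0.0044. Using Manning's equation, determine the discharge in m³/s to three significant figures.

A = b·y = 4.20 × 2.36 = 9.912 m²
P = b + 2y = 4.20 + 2×2.36 = 8.920 m
R = A/P = 9.912/8.920 = 1.111 m
Q = (1/n)·A·R^(2/3)·S^(1/2) = (1/0.016) × 9.912 × 1.111^(2/3) × 0.0044^(1/2) = 44.09 m³/s

44.1 m³/s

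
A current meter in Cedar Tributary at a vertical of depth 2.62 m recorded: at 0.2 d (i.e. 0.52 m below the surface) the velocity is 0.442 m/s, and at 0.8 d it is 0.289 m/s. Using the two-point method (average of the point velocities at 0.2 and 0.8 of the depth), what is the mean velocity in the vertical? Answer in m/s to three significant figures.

0.366 m/s

v̄ = (0.442 + 0.289) / 2 = 0.3655 m/s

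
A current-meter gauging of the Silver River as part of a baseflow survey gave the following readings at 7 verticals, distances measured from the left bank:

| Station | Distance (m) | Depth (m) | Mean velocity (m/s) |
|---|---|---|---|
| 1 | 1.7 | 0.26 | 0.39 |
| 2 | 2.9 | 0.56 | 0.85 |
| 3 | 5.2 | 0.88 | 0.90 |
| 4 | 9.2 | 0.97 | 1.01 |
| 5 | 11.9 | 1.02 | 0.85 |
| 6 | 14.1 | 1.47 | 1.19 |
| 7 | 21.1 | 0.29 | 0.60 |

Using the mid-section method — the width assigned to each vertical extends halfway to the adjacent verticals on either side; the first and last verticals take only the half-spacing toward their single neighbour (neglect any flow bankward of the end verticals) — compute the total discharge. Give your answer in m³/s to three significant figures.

17.5 m³/s

w_1 = (2.9 − 1.7)/2 = 0.6 m; q_1 = 0.39 × 0.26 × 0.6 = 0.06084 m³/s
w_2 = (5.2 − 1.7)/2 = 1.75 m; q_2 = 0.85 × 0.56 × 1.75 = 0.8330 m³/s
w_3 = (9.2 − 2.9)/2 = 3.15 m; q_3 = 0.90 × 0.88 × 3.15 = 2.495 m³/s
w_4 = (11.9 − 5.2)/2 = 3.35 m; q_4 = 1.01 × 0.97 × 3.35 = 3.282 m³/s
w_5 = (14.1 − 9.2)/2 = 2.45 m; q_5 = 0.85 × 1.02 × 2.45 = 2.124 m³/s
w_6 = (21.1 − 11.9)/2 = 4.6 m; q_6 = 1.19 × 1.47 × 4.6 = 8.047 m³/s
w_7 = (21.1 − 14.1)/2 = 3.5 m; q_7 = 0.60 × 0.29 × 3.5 = 0.6090 m³/s
Q = Σ qᵢ = 17.45 m³/s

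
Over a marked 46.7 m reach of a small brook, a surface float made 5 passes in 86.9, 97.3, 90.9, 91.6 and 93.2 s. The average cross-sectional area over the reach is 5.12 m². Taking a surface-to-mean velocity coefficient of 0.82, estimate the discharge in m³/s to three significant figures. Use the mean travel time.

2.13 m³/s

t̄ = (86.9 + 97.3 + 90.9 + 91.6 + 93.2) / 5 = 91.98 s
v_surface = L / t̄ = 46.7 / 91.98 = 0.5077 m/s
v_mean = 0.82 × 0.5077 = 0.4163 m/s
Q = A × v_mean = 5.12 × 0.4163 = 2.132 m³/s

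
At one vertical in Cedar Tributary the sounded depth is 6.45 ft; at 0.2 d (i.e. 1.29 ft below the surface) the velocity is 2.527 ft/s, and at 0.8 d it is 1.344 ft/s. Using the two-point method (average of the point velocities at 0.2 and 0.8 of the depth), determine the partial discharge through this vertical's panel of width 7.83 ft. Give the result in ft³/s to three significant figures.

v̄ = (2.527 + 1.344) / 2 = 1.936 ft/s
q = v̄ × d × w = 1.936 × 6.45 × 7.83 = 97.75 ft³/s

97.7 ft³/s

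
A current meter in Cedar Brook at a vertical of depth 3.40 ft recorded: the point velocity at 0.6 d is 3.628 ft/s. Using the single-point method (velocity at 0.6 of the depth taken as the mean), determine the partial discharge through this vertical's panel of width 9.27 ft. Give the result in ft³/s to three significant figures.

v̄ = v₀.₆ = 3.628 ft/s
q = v̄ × d × w = 3.628 × 3.40 × 9.27 = 114.3 ft³/s

114 ft³/s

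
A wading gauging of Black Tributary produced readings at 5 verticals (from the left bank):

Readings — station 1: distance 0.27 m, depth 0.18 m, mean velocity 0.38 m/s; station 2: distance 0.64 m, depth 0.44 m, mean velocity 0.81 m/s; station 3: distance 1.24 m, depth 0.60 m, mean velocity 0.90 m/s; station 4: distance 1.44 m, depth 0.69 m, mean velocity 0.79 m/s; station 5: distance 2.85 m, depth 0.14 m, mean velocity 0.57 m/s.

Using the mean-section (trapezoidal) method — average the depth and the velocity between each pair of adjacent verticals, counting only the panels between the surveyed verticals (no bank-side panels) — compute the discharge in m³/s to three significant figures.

Panel 1-2: Δb = 0.37 m, d̄ = (0.18+0.44)/2 = 0.31, v̄ = (0.38+0.81)/2 = 0.595 → q = 0.37×0.31×0.595 = 0.06825 m³/s
Panel 2-3: Δb = 0.6 m, d̄ = (0.44+0.60)/2 = 0.52, v̄ = (0.81+0.90)/2 = 0.855 → q = 0.6×0.52×0.855 = 0.2668 m³/s
Panel 3-4: Δb = 0.2 m, d̄ = (0.60+0.69)/2 = 0.645, v̄ = (0.90+0.79)/2 = 0.845 → q = 0.2×0.645×0.845 = 0.1090 m³/s
Panel 4-5: Δb = 1.41 m, d̄ = (0.69+0.14)/2 = 0.415, v̄ = (0.79+0.57)/2 = 0.68 → q = 1.41×0.415×0.68 = 0.3979 m³/s
Q = Σ q = 0.8419 m³/s

0.842 m³/s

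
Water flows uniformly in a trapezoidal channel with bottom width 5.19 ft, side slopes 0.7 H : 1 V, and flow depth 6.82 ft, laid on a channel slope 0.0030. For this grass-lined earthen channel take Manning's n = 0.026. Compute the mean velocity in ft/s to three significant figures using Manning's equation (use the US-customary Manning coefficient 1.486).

A = (b + z·y)·y = (5.19 + 0.7×6.82)×6.82 = 67.95 ft²
P = b + 2y√(1+z²) = 5.19 + 2×6.82×√(1+0.7²) = 21.84 ft
R = A/P = 67.95/21.84 = 3.112 ft
Q = (1.486/n)·A·R^(2/3)·S^(1/2) = (1.486/0.026) × 67.95 × 3.112^(2/3) × 0.0030^(1/2) = 453.4 ft³/s
V = Q/A = 453.4/67.95 = 6.672 ft/s

6.67 ft/s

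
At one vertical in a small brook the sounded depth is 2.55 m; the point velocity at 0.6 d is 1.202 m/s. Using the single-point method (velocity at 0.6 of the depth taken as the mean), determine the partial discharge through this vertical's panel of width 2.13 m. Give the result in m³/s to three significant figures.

v̄ = v₀.₆ = 1.202 m/s
q = v̄ × d × w = 1.202 × 2.55 × 2.13 = 6.529 m³/s

6.53 m³/s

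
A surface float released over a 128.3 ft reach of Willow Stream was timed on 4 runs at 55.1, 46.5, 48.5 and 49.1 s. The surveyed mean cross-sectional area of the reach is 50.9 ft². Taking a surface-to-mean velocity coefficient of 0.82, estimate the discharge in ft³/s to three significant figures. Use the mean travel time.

t̄ = (55.1 + 46.5 + 48.5 + 49.1) / 4 = 49.8 s
v_surface = L / t̄ = 128.3 / 49.8 = 2.576 ft/s
v_mean = 0.82 × 2.576 = 2.113 ft/s
Q = A × v_mean = 50.9 × 2.113 = 107.5 ft³/s

108 ft³/s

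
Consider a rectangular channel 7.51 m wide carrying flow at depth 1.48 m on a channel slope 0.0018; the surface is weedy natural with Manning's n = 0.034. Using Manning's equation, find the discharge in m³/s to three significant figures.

A = b·y = 7.51 × 1.48 = 11.11 m²
P = b + 2y = 7.51 + 2×1.48 = 10.47 m
R = A/P = 11.11/10.47 = 1.062 m
Q = (1/n)·A·R^(2/3)·S^(1/2) = (1/0.034) × 11.11 × 1.062^(2/3) × 0.0018^(1/2) = 14.43 m³/s

14.4 m³/s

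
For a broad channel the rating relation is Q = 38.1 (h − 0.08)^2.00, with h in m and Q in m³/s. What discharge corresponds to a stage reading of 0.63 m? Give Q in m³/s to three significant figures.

11.5 m³/s

Q = 38.1 × (0.63 − 0.08)^2.00 = 38.1 × 0.55^2.00 = 11.53 m³/s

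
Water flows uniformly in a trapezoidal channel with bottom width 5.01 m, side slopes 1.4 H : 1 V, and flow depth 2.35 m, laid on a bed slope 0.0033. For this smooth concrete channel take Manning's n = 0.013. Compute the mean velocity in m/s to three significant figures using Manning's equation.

A = (b + z·y)·y = (5.01 + 1.4×2.35)×2.35 = 19.51 m²
P = b + 2y√(1+z²) = 5.01 + 2×2.35×√(1+1.4²) = 13.10 m
R = A/P = 19.51/13.10 = 1.489 m
Q = (1/n)·A·R^(2/3)·S^(1/2) = (1/0.013) × 19.51 × 1.489^(2/3) × 0.0033^(1/2) = 112.4 m³/s
V = Q/A = 112.4/19.51 = 5.763 m/s

5.76 m/s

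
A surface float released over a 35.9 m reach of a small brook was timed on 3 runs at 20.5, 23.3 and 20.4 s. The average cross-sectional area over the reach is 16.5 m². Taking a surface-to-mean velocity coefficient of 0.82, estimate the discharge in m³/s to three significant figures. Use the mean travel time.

t̄ = (20.5 + 23.3 + 20.4) / 3 = 21.4 s
v_surface = L / t̄ = 35.9 / 21.4 = 1.678 m/s
v_mean = 0.82 × 1.678 = 1.376 m/s
Q = A × v_mean = 16.5 × 1.376 = 22.70 m³/s

22.7 m³/s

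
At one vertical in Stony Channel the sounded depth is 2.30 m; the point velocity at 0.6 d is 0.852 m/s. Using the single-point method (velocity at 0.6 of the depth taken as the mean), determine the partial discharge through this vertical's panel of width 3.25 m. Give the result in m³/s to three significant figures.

6.37 m³/s

v̄ = v₀.₆ = 0.852 m/s
q = v̄ × d × w = 0.8520 × 2.30 × 3.25 = 6.369 m³/s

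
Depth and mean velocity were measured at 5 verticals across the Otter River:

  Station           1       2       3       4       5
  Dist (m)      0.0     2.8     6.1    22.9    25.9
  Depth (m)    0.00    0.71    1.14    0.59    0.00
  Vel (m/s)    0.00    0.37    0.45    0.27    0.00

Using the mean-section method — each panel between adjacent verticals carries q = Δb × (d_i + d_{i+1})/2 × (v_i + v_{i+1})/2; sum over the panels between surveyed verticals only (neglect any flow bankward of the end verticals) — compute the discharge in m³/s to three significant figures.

Panel 1-2: Δb = 2.8 m, d̄ = (0.00+0.71)/2 = 0.355, v̄ = (0.00+0.37)/2 = 0.185 → q = 2.8×0.355×0.185 = 0.1839 m³/s
Panel 2-3: Δb = 3.3 m, d̄ = (0.71+1.14)/2 = 0.925, v̄ = (0.37+0.45)/2 = 0.41 → q = 3.3×0.925×0.41 = 1.252 m³/s
Panel 3-4: Δb = 16.8 m, d̄ = (1.14+0.59)/2 = 0.865, v̄ = (0.45+0.27)/2 = 0.36 → q = 16.8×0.865×0.36 = 5.232 m³/s
Panel 4-5: Δb = 3 m, d̄ = (0.59+0.00)/2 = 0.295, v̄ = (0.27+0.00)/2 = 0.135 → q = 3×0.295×0.135 = 0.1195 m³/s
Q = Σ q = 6.786 m³/s

6.79 m³/s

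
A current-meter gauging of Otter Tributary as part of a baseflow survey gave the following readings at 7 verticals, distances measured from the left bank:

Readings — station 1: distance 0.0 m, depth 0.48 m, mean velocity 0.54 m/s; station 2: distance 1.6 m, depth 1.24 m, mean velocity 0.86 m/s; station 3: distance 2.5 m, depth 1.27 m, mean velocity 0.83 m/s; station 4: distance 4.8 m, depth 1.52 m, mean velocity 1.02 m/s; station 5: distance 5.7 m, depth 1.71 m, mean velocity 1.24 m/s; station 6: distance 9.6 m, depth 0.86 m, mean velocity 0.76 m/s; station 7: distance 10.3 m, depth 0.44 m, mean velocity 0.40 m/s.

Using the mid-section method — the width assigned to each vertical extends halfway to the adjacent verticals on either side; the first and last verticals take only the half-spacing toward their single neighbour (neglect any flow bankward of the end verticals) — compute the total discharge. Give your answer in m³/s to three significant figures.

w_1 = (1.6 − 0.0)/2 = 0.8 m; q_1 = 0.54 × 0.48 × 0.8 = 0.2074 m³/s
w_2 = (2.5 − 0.0)/2 = 1.25 m; q_2 = 0.86 × 1.24 × 1.25 = 1.333 m³/s
w_3 = (4.8 − 1.6)/2 = 1.6 m; q_3 = 0.83 × 1.27 × 1.6 = 1.687 m³/s
w_4 = (5.7 − 2.5)/2 = 1.6 m; q_4 = 1.02 × 1.52 × 1.6 = 2.481 m³/s
w_5 = (9.6 − 4.8)/2 = 2.4 m; q_5 = 1.24 × 1.71 × 2.4 = 5.089 m³/s
w_6 = (10.3 − 5.7)/2 = 2.3 m; q_6 = 0.76 × 0.86 × 2.3 = 1.503 m³/s
w_7 = (10.3 − 9.6)/2 = 0.35 m; q_7 = 0.40 × 0.44 × 0.35 = 0.06160 m³/s
Q = Σ qᵢ = 12.36 m³/s

12.4 m³/s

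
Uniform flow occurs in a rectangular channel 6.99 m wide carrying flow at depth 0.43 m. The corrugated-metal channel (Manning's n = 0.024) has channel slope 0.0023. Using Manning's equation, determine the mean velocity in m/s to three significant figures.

1.05 m/s

A = b·y = 6.99 × 0.43 = 3.006 m²
P = b + 2y = 6.99 + 2×0.43 = 7.850 m
R = A/P = 3.006/7.850 = 0.3829 m
Q = (1/n)·A·R^(2/3)·S^(1/2) = (1/0.024) × 3.006 × 0.3829^(2/3) × 0.0023^(1/2) = 3.167 m³/s
V = Q/A = 3.167/3.006 = 1.054 m/s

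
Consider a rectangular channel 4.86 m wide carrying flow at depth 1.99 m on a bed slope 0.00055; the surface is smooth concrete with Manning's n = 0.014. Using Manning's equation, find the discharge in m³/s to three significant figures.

A = b·y = 4.86 × 1.99 = 9.671 m²
P = b + 2y = 4.86 + 2×1.99 = 8.840 m
R = A/P = 9.671/8.840 = 1.094 m
Q = (1/n)·A·R^(2/3)·S^(1/2) = (1/0.014) × 9.671 × 1.094^(2/3) × 0.00055^(1/2) = 17.20 m³/s

17.2 m³/s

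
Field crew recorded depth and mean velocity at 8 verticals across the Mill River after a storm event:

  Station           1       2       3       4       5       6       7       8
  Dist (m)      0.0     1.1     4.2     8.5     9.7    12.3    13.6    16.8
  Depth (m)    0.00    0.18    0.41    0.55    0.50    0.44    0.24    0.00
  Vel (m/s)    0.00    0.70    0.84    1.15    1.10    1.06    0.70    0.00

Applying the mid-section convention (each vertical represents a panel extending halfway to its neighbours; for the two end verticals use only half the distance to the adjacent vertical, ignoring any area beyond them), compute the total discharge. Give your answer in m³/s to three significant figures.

w_2 = (4.2 − 0.0)/2 = 2.1 m; q_2 = 0.70 × 0.18 × 2.1 = 0.2646 m³/s
w_3 = (8.5 − 1.1)/2 = 3.7 m; q_3 = 0.84 × 0.41 × 3.7 = 1.274 m³/s
w_4 = (9.7 − 4.2)/2 = 2.75 m; q_4 = 1.15 × 0.55 × 2.75 = 1.739 m³/s
w_5 = (12.3 − 8.5)/2 = 1.9 m; q_5 = 1.10 × 0.50 × 1.9 = 1.045 m³/s
w_6 = (13.6 − 9.7)/2 = 1.95 m; q_6 = 1.06 × 0.44 × 1.95 = 0.9095 m³/s
w_7 = (16.8 − 12.3)/2 = 2.25 m; q_7 = 0.70 × 0.24 × 2.25 = 0.3780 m³/s
Stations 1, 8 contribute zero (depth or velocity is 0).
Q = Σ qᵢ = 5.611 m³/s

5.61 m³/s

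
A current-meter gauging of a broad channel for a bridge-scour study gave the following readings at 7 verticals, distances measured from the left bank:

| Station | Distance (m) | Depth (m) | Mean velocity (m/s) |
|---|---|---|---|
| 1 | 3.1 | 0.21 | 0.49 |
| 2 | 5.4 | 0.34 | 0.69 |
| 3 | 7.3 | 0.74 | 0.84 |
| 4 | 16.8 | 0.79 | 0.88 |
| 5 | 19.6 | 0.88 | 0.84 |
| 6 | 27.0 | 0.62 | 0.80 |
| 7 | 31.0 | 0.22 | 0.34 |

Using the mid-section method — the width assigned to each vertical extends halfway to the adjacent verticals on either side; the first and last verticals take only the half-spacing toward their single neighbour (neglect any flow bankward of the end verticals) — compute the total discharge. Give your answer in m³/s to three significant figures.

15.2 m³/s

w_1 = (5.4 − 3.1)/2 = 1.15 m; q_1 = 0.49 × 0.21 × 1.15 = 0.1183 m³/s
w_2 = (7.3 − 3.1)/2 = 2.1 m; q_2 = 0.69 × 0.34 × 2.1 = 0.4927 m³/s
w_3 = (16.8 − 5.4)/2 = 5.7 m; q_3 = 0.84 × 0.74 × 5.7 = 3.543 m³/s
w_4 = (19.6 − 7.3)/2 = 6.15 m; q_4 = 0.88 × 0.79 × 6.15 = 4.275 m³/s
w_5 = (27.0 − 16.8)/2 = 5.1 m; q_5 = 0.84 × 0.88 × 5.1 = 3.770 m³/s
w_6 = (31.0 − 19.6)/2 = 5.7 m; q_6 = 0.80 × 0.62 × 5.7 = 2.827 m³/s
w_7 = (31.0 − 27.0)/2 = 2 m; q_7 = 0.34 × 0.22 × 2 = 0.1496 m³/s
Q = Σ qᵢ = 15.18 m³/s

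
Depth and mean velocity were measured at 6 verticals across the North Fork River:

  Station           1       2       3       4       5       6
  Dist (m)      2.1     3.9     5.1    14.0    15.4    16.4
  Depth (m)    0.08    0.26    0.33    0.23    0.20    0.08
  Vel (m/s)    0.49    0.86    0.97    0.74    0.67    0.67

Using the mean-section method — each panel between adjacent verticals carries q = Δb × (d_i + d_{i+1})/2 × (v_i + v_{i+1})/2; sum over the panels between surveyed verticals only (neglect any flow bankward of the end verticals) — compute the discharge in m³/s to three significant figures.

Panel 1-2: Δb = 1.8 m, d̄ = (0.08+0.26)/2 = 0.17, v̄ = (0.49+0.86)/2 = 0.675 → q = 1.8×0.17×0.675 = 0.2066 m³/s
Panel 2-3: Δb = 1.2 m, d̄ = (0.26+0.33)/2 = 0.295, v̄ = (0.86+0.97)/2 = 0.915 → q = 1.2×0.295×0.915 = 0.3239 m³/s
Panel 3-4: Δb = 8.9 m, d̄ = (0.33+0.23)/2 = 0.28, v̄ = (0.97+0.74)/2 = 0.855 → q = 8.9×0.28×0.855 = 2.131 m³/s
Panel 4-5: Δb = 1.4 m, d̄ = (0.23+0.20)/2 = 0.215, v̄ = (0.74+0.67)/2 = 0.705 → q = 1.4×0.215×0.705 = 0.2122 m³/s
Panel 5-6: Δb = 1 m, d̄ = (0.20+0.08)/2 = 0.14, v̄ = (0.67+0.67)/2 = 0.67 → q = 1×0.14×0.67 = 0.09380 m³/s
Q = Σ q = 2.967 m³/s

2.97 m³/s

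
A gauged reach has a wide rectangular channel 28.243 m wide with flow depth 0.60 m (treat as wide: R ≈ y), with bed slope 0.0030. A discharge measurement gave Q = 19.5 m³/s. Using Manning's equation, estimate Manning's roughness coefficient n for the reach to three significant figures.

A = b·y = 28.243 × 0.60 = 16.95 m²
Wide channel: R ≈ y = 0.60 m
n = (1/Q)·A·R^(2/3)·S^(1/2) = (1/19.5) × 16.95 × 0.7114 × 0.05477 = 0.03386

0.0339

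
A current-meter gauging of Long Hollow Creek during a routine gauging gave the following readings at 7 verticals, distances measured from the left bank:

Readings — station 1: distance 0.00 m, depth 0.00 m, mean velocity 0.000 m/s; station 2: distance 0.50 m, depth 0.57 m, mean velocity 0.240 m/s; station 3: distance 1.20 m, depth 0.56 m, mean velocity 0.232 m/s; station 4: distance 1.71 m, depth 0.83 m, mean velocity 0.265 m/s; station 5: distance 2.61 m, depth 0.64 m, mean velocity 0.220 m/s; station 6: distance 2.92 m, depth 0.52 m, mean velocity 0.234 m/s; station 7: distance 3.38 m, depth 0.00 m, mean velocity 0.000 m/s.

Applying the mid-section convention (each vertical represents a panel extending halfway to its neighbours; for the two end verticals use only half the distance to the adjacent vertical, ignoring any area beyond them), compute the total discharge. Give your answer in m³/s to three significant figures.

w_2 = (1.20 − 0.00)/2 = 0.6 m; q_2 = 0.240 × 0.57 × 0.6 = 0.08208 m³/s
w_3 = (1.71 − 0.50)/2 = 0.605 m; q_3 = 0.232 × 0.56 × 0.605 = 0.07860 m³/s
w_4 = (2.61 − 1.20)/2 = 0.705 m; q_4 = 0.265 × 0.83 × 0.705 = 0.1551 m³/s
w_5 = (2.92 − 1.71)/2 = 0.605 m; q_5 = 0.220 × 0.64 × 0.605 = 0.08518 m³/s
w_6 = (3.38 − 2.61)/2 = 0.385 m; q_6 = 0.234 × 0.52 × 0.385 = 0.04685 m³/s
Stations 1, 7 contribute zero (depth or velocity is 0).
Q = Σ qᵢ = 0.4478 m³/s

0.448 m³/s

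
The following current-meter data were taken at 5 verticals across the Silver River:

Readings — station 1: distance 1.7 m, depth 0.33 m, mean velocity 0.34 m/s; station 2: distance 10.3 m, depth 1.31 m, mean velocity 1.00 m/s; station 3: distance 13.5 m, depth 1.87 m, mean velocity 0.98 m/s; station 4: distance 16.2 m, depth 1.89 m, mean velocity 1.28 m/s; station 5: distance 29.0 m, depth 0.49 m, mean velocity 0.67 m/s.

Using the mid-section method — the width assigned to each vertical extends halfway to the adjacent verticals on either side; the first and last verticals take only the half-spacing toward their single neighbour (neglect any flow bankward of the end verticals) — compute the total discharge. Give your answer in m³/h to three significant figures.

124000 m³/h

w_1 = (10.3 − 1.7)/2 = 4.3 m; q_1 = 0.34 × 0.33 × 4.3 = 0.4825 m³/s
w_2 = (13.5 − 1.7)/2 = 5.9 m; q_2 = 1.00 × 1.31 × 5.9 = 7.729 m³/s
w_3 = (16.2 − 10.3)/2 = 2.95 m; q_3 = 0.98 × 1.87 × 2.95 = 5.406 m³/s
w_4 = (29.0 − 13.5)/2 = 7.75 m; q_4 = 1.28 × 1.89 × 7.75 = 18.75 m³/s
w_5 = (29.0 − 16.2)/2 = 6.4 m; q_5 = 0.67 × 0.49 × 6.4 = 2.101 m³/s
Q = Σ qᵢ = 34.47 m³/s
= 34.47 × 3600 = 124100 m³/h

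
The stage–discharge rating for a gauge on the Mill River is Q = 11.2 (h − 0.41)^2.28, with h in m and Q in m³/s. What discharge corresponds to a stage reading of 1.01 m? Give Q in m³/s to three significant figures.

3.49 m³/s

Q = 11.2 × (1.01 − 0.41)^2.28 = 11.2 × 0.6^2.28 = 3.495 m³/s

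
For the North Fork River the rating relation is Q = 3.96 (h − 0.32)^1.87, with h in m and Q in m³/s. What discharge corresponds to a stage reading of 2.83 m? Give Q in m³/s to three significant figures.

22.1 m³/s

Q = 3.96 × (2.83 − 0.32)^1.87 = 3.96 × 2.51^1.87 = 22.14 m³/s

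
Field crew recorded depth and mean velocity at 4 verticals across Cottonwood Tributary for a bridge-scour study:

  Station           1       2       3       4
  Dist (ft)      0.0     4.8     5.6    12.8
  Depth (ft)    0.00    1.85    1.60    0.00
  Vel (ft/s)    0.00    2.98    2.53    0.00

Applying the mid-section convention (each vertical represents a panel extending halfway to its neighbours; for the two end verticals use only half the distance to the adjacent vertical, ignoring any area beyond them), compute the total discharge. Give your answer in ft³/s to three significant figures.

w_2 = (5.6 − 0.0)/2 = 2.8 ft; q_2 = 2.98 × 1.85 × 2.8 = 15.44 ft³/s
w_3 = (12.8 − 4.8)/2 = 4 ft; q_3 = 2.53 × 1.60 × 4 = 16.19 ft³/s
Stations 1, 4 contribute zero (depth or velocity is 0).
Q = Σ qᵢ = 31.63 ft³/s

31.6 ft³/s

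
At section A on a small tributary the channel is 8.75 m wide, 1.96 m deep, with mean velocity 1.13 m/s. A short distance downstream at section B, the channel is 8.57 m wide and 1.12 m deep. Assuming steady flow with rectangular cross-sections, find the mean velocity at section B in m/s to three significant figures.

2.02 m/s

Q = A₁V₁ = (8.75×1.96) × 1.13 = 19.38 m³/s
A₂ = 8.57 × 1.12 = 9.598 m²
V₂ = Q/A₂ = 19.38/9.598 = 2.019 m/s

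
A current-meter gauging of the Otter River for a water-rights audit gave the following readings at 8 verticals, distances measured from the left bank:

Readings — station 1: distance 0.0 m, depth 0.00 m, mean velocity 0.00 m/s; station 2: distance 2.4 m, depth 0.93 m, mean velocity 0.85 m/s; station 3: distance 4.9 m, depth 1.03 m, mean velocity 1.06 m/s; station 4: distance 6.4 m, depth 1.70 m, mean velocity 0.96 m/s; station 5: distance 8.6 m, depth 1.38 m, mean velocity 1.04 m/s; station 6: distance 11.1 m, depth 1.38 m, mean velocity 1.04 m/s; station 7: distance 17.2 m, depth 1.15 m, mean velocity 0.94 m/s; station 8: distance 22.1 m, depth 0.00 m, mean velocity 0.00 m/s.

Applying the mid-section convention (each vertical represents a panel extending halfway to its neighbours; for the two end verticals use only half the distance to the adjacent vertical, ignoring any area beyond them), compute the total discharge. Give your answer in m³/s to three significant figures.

w_2 = (4.9 − 0.0)/2 = 2.45 m; q_2 = 0.85 × 0.93 × 2.45 = 1.937 m³/s
w_3 = (6.4 − 2.4)/2 = 2 m; q_3 = 1.06 × 1.03 × 2 = 2.184 m³/s
w_4 = (8.6 − 4.9)/2 = 1.85 m; q_4 = 0.96 × 1.70 × 1.85 = 3.019 m³/s
w_5 = (11.1 − 6.4)/2 = 2.35 m; q_5 = 1.04 × 1.38 × 2.35 = 3.373 m³/s
w_6 = (17.2 − 8.6)/2 = 4.3 m; q_6 = 1.04 × 1.38 × 4.3 = 6.171 m³/s
w_7 = (22.1 − 11.1)/2 = 5.5 m; q_7 = 0.94 × 1.15 × 5.5 = 5.946 m³/s
Stations 1, 8 contribute zero (depth or velocity is 0).
Q = Σ qᵢ = 22.63 m³/s

22.6 m³/s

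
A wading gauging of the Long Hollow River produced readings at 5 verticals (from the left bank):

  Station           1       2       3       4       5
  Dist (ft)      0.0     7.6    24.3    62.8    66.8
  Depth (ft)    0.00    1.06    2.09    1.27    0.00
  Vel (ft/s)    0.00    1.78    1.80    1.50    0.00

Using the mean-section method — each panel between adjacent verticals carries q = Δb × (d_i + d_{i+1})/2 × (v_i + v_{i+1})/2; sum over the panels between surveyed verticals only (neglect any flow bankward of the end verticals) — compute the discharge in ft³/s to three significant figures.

159 ft³/s

Panel 1-2: Δb = 7.6 ft, d̄ = (0.00+1.06)/2 = 0.53, v̄ = (0.00+1.78)/2 = 0.89 → q = 7.6×0.53×0.89 = 3.585 ft³/s
Panel 2-3: Δb = 16.7 ft, d̄ = (1.06+2.09)/2 = 1.575, v̄ = (1.78+1.80)/2 = 1.79 → q = 16.7×1.575×1.79 = 47.08 ft³/s
Panel 3-4: Δb = 38.5 ft, d̄ = (2.09+1.27)/2 = 1.68, v̄ = (1.80+1.50)/2 = 1.65 → q = 38.5×1.68×1.65 = 106.7 ft³/s
Panel 4-5: Δb = 4 ft, d̄ = (1.27+0.00)/2 = 0.635, v̄ = (1.50+0.00)/2 = 0.75 → q = 4×0.635×0.75 = 1.905 ft³/s
Q = Σ q = 159.3 ft³/s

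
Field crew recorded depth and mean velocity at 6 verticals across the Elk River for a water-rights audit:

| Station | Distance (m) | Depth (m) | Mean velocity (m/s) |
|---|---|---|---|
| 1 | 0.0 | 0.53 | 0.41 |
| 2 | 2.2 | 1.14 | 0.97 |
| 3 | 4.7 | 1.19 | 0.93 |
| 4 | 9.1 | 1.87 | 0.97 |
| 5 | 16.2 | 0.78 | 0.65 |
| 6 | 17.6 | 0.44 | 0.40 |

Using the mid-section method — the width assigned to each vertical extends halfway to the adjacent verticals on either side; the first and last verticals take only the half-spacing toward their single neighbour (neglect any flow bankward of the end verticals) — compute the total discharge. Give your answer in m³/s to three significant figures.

w_1 = (2.2 − 0.0)/2 = 1.1 m; q_1 = 0.41 × 0.53 × 1.1 = 0.2390 m³/s
w_2 = (4.7 − 0.0)/2 = 2.35 m; q_2 = 0.97 × 1.14 × 2.35 = 2.599 m³/s
w_3 = (9.1 − 2.2)/2 = 3.45 m; q_3 = 0.93 × 1.19 × 3.45 = 3.818 m³/s
w_4 = (16.2 − 4.7)/2 = 5.75 m; q_4 = 0.97 × 1.87 × 5.75 = 10.43 m³/s
w_5 = (17.6 − 9.1)/2 = 4.25 m; q_5 = 0.65 × 0.78 × 4.25 = 2.155 m³/s
w_6 = (17.6 − 16.2)/2 = 0.7 m; q_6 = 0.40 × 0.44 × 0.7 = 0.1232 m³/s
Q = Σ qᵢ = 19.36 m³/s

19.4 m³/s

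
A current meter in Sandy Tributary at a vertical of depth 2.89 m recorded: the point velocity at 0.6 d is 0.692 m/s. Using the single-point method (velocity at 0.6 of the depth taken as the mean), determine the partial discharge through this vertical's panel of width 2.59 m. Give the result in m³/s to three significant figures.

5.18 m³/s

v̄ = v₀.₆ = 0.692 m/s
q = v̄ × d × w = 0.6920 × 2.89 × 2.59 = 5.180 m³/s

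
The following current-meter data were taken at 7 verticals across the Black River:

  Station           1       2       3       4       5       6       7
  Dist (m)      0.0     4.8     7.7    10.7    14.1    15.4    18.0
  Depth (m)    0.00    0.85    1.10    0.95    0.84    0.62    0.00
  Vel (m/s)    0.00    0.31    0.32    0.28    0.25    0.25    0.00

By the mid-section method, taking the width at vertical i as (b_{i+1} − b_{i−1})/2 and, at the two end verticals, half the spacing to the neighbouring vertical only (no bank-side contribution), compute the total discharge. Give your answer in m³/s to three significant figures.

3.70 m³/s

w_2 = (7.7 − 0.0)/2 = 3.85 m; q_2 = 0.31 × 0.85 × 3.85 = 1.014 m³/s
w_3 = (10.7 − 4.8)/2 = 2.95 m; q_3 = 0.32 × 1.10 × 2.95 = 1.038 m³/s
w_4 = (14.1 − 7.7)/2 = 3.2 m; q_4 = 0.28 × 0.95 × 3.2 = 0.8512 m³/s
w_5 = (15.4 − 10.7)/2 = 2.35 m; q_5 = 0.25 × 0.84 × 2.35 = 0.4935 m³/s
w_6 = (18.0 − 14.1)/2 = 1.95 m; q_6 = 0.25 × 0.62 × 1.95 = 0.3023 m³/s
Stations 1, 7 contribute zero (depth or velocity is 0).
Q = Σ qᵢ = 3.700 m³/s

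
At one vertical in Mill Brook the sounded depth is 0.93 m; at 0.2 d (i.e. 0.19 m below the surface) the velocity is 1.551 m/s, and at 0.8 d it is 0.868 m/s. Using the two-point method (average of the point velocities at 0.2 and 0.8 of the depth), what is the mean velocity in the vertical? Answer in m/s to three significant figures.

v̄ = (1.551 + 0.868) / 2 = 1.210 m/s

1.21 m/s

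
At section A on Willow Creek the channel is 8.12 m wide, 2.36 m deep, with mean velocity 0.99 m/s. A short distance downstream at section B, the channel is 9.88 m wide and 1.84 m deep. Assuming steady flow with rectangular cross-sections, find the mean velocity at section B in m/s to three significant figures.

1.04 m/s

Q = A₁V₁ = (8.12×2.36) × 0.99 = 18.97 m³/s
A₂ = 9.88 × 1.84 = 18.18 m²
V₂ = Q/A₂ = 18.97/18.18 = 1.044 m/s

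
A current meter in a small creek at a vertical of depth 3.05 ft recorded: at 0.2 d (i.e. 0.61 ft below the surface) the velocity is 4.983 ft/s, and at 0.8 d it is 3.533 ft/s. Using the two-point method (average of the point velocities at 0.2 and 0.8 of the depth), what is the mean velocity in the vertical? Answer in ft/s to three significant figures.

v̄ = (4.983 + 3.533) / 2 = 4.258 ft/s

4.26 ft/s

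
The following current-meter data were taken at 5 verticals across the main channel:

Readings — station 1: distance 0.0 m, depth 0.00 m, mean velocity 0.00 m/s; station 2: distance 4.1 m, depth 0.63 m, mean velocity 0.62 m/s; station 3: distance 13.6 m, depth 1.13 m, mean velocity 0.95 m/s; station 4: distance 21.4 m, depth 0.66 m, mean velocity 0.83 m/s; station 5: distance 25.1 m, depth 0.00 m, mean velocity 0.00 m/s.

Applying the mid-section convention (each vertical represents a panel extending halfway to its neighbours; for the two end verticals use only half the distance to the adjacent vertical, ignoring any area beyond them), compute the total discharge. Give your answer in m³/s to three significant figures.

w_2 = (13.6 − 0.0)/2 = 6.8 m; q_2 = 0.62 × 0.63 × 6.8 = 2.656 m³/s
w_3 = (21.4 − 4.1)/2 = 8.65 m; q_3 = 0.95 × 1.13 × 8.65 = 9.286 m³/s
w_4 = (25.1 − 13.6)/2 = 5.75 m; q_4 = 0.83 × 0.66 × 5.75 = 3.150 m³/s
Stations 1, 5 contribute zero (depth or velocity is 0).
Q = Σ qᵢ = 15.09 m³/s

15.1 m³/s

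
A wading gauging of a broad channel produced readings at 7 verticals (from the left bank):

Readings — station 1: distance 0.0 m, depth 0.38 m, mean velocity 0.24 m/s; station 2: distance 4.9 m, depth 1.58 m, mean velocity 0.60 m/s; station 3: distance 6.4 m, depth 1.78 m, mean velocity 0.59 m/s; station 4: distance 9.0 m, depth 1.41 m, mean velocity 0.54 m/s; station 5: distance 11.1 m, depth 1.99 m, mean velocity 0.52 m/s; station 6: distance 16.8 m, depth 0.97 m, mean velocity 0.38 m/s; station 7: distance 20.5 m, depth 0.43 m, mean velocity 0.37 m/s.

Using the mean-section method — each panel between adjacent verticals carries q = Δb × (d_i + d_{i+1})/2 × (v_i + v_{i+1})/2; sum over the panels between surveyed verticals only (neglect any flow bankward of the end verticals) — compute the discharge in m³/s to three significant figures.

12.5 m³/s

Panel 1-2: Δb = 4.9 m, d̄ = (0.38+1.58)/2 = 0.98, v̄ = (0.24+0.60)/2 = 0.42 → q = 4.9×0.98×0.42 = 2.017 m³/s
Panel 2-3: Δb = 1.5 m, d̄ = (1.58+1.78)/2 = 1.68, v̄ = (0.60+0.59)/2 = 0.595 → q = 1.5×1.68×0.595 = 1.499 m³/s
Panel 3-4: Δb = 2.6 m, d̄ = (1.78+1.41)/2 = 1.595, v̄ = (0.59+0.54)/2 = 0.565 → q = 2.6×1.595×0.565 = 2.343 m³/s
Panel 4-5: Δb = 2.1 m, d̄ = (1.41+1.99)/2 = 1.7, v̄ = (0.54+0.52)/2 = 0.53 → q = 2.1×1.7×0.53 = 1.892 m³/s
Panel 5-6: Δb = 5.7 m, d̄ = (1.99+0.97)/2 = 1.48, v̄ = (0.52+0.38)/2 = 0.45 → q = 5.7×1.48×0.45 = 3.796 m³/s
Panel 6-7: Δb = 3.7 m, d̄ = (0.97+0.43)/2 = 0.7, v̄ = (0.38+0.37)/2 = 0.375 → q = 3.7×0.7×0.375 = 0.9713 m³/s
Q = Σ q = 12.52 m³/s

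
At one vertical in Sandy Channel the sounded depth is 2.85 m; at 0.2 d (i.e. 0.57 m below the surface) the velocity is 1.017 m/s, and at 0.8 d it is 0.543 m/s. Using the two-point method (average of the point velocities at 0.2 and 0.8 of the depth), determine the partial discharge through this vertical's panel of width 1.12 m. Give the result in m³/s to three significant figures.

2.49 m³/s

v̄ = (1.017 + 0.543) / 2 = 0.7800 m/s
q = v̄ × d × w = 0.7800 × 2.85 × 1.12 = 2.490 m³/s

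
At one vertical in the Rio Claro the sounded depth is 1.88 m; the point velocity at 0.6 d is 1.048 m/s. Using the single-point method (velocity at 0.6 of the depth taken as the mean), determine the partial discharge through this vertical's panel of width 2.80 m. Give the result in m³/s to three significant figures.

v̄ = v₀.₆ = 1.048 m/s
q = v̄ × d × w = 1.048 × 1.88 × 2.80 = 5.517 m³/s

5.52 m³/s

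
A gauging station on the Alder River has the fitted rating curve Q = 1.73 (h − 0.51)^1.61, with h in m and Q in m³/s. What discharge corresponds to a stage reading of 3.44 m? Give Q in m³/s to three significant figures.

9.77 m³/s

Q = 1.73 × (3.44 − 0.51)^1.61 = 1.73 × 2.93^1.61 = 9.766 m³/s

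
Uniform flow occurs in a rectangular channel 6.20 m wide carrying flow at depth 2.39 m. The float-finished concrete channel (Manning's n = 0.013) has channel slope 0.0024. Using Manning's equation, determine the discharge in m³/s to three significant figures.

A = b·y = 6.20 × 2.39 = 14.82 m²
P = b + 2y = 6.20 + 2×2.39 = 10.98 m
R = A/P = 14.82/10.98 = 1.350 m
Q = (1/n)·A·R^(2/3)·S^(1/2) = (1/0.013) × 14.82 × 1.350^(2/3) × 0.0024^(1/2) = 68.19 m³/s

68.2 m³/s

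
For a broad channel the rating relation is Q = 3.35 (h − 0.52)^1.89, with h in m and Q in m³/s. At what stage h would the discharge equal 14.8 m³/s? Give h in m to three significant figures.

h − h₀ = (Q/C)^(1/b) = (14.8/3.35)^(1/1.89) = 2.195 m
h = 0.52 + 2.195 = 2.715 m

2.71 m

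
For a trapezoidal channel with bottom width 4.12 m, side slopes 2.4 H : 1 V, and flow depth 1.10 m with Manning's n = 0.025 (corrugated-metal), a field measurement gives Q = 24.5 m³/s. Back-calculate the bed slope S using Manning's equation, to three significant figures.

A = (b + z·y)·y = (4.12 + 2.4×1.10)×1.10 = 7.436 m²
P = b + 2y√(1+z²) = 4.12 + 2×1.10×√(1+2.4²) = 9.840 m
R = A/P = 7.436/9.840 = 0.7557 m
S = (Q·n / (1·A·R^(2/3)))² = (24.5×0.025 / (1×7.436×0.8297))² = 0.009857

0.00986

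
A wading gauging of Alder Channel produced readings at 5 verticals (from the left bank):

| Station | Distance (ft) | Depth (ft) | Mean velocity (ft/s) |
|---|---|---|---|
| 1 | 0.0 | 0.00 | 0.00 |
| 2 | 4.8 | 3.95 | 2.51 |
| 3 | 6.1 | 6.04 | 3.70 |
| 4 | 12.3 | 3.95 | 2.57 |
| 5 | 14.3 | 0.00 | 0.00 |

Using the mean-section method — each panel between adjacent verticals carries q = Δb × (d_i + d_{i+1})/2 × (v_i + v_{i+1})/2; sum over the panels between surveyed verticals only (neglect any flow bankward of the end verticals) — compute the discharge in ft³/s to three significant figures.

Panel 1-2: Δb = 4.8 ft, d̄ = (0.00+3.95)/2 = 1.975, v̄ = (0.00+2.51)/2 = 1.255 → q = 4.8×1.975×1.255 = 11.90 ft³/s
Panel 2-3: Δb = 1.3 ft, d̄ = (3.95+6.04)/2 = 4.995, v̄ = (2.51+3.70)/2 = 3.105 → q = 1.3×4.995×3.105 = 20.16 ft³/s
Panel 3-4: Δb = 6.2 ft, d̄ = (6.04+3.95)/2 = 4.995, v̄ = (3.70+2.57)/2 = 3.135 → q = 6.2×4.995×3.135 = 97.09 ft³/s
Panel 4-5: Δb = 2 ft, d̄ = (3.95+0.00)/2 = 1.975, v̄ = (2.57+0.00)/2 = 1.285 → q = 2×1.975×1.285 = 5.076 ft³/s
Q = Σ q = 134.2 ft³/s

134 ft³/s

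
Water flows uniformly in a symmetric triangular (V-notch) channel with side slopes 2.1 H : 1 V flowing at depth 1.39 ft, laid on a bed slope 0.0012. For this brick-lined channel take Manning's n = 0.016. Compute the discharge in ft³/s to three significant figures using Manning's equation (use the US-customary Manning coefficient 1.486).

9.57 ft³/s

A = z·y² = 2.1×1.39² = 4.057 ft²
P = 2y√(1+z²) = 2×1.39×√(1+2.1²) = 6.466 ft
R = A/P = 4.057/6.466 = 0.6275 ft
Q = (1.486/n)·A·R^(2/3)·S^(1/2) = (1.486/0.016) × 4.057 × 0.6275^(2/3) × 0.0012^(1/2) = 9.568 ft³/s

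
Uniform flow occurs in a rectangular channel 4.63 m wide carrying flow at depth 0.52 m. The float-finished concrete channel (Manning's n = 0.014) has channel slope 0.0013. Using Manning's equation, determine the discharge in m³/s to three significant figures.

A = b·y = 4.63 × 0.52 = 2.408 m²
P = b + 2y = 4.63 + 2×0.52 = 5.670 m
R = A/P = 2.408/5.670 = 0.4246 m
Q = (1/n)·A·R^(2/3)·S^(1/2) = (1/0.014) × 2.408 × 0.4246^(2/3) × 0.0013^(1/2) = 3.503 m³/s

3.50 m³/s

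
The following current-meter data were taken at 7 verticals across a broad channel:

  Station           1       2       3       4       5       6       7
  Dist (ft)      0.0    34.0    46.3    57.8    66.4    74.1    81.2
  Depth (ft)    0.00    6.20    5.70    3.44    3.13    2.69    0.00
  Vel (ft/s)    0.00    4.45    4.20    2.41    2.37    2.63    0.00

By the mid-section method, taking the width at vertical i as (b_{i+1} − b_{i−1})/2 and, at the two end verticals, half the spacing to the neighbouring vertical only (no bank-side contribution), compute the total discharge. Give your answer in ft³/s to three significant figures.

1120 ft³/s

w_2 = (46.3 − 0.0)/2 = 23.15 ft; q_2 = 4.45 × 6.20 × 23.15 = 638.7 ft³/s
w_3 = (57.8 − 34.0)/2 = 11.9 ft; q_3 = 4.20 × 5.70 × 11.9 = 284.9 ft³/s
w_4 = (66.4 − 46.3)/2 = 10.05 ft; q_4 = 2.41 × 3.44 × 10.05 = 83.32 ft³/s
w_5 = (74.1 − 57.8)/2 = 8.15 ft; q_5 = 2.37 × 3.13 × 8.15 = 60.46 ft³/s
w_6 = (81.2 − 66.4)/2 = 7.4 ft; q_6 = 2.63 × 2.69 × 7.4 = 52.35 ft³/s
Stations 1, 7 contribute zero (depth or velocity is 0).
Q = Σ qᵢ = 1120 ft³/s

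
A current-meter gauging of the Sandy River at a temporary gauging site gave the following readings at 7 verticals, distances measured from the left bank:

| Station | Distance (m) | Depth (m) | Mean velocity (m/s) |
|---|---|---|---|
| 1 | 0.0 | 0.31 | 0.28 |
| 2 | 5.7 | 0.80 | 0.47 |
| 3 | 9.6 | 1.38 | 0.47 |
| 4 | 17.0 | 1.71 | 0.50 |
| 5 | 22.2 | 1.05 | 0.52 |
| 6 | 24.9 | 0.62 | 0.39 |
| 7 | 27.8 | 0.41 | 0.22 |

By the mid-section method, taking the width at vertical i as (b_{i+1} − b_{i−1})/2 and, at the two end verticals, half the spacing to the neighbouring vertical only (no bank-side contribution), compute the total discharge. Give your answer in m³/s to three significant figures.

14.1 m³/s

w_1 = (5.7 − 0.0)/2 = 2.85 m; q_1 = 0.28 × 0.31 × 2.85 = 0.2474 m³/s
w_2 = (9.6 − 0.0)/2 = 4.8 m; q_2 = 0.47 × 0.80 × 4.8 = 1.805 m³/s
w_3 = (17.0 − 5.7)/2 = 5.65 m; q_3 = 0.47 × 1.38 × 5.65 = 3.665 m³/s
w_4 = (22.2 − 9.6)/2 = 6.3 m; q_4 = 0.50 × 1.71 × 6.3 = 5.387 m³/s
w_5 = (24.9 − 17.0)/2 = 3.95 m; q_5 = 0.52 × 1.05 × 3.95 = 2.157 m³/s
w_6 = (27.8 − 22.2)/2 = 2.8 m; q_6 = 0.39 × 0.62 × 2.8 = 0.6770 m³/s
w_7 = (27.8 − 24.9)/2 = 1.45 m; q_7 = 0.22 × 0.41 × 1.45 = 0.1308 m³/s
Q = Σ qᵢ = 14.07 m³/s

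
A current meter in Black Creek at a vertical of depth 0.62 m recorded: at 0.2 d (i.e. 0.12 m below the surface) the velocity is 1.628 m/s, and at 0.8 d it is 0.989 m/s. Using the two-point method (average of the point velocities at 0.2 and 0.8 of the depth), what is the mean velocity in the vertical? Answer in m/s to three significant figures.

v̄ = (1.628 + 0.989) / 2 = 1.309 m/s

1.31 m/s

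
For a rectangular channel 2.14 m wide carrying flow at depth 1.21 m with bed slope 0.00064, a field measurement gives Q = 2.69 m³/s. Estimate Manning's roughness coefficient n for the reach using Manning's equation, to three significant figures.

0.0167

A = b·y = 2.14 × 1.21 = 2.589 m²
P = b + 2y = 2.14 + 2×1.21 = 4.560 m
R = A/P = 2.589/4.560 = 0.5679 m
n = (1/Q)·A·R^(2/3)·S^(1/2) = (1/2.69) × 2.589 × 0.6857 × 0.02530 = 0.01670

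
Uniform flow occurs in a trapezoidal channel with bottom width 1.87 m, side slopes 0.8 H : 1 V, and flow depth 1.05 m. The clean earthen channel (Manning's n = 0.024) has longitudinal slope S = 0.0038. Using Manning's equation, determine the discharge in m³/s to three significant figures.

5.34 m³/s

A = (b + z·y)·y = (1.87 + 0.8×1.05)×1.05 = 2.846 m²
P = b + 2y√(1+z²) = 1.87 + 2×1.05×√(1+0.8²) = 4.559 m
R = A/P = 2.846/4.559 = 0.6241 m
Q = (1/n)·A·R^(2/3)·S^(1/2) = (1/0.024) × 2.846 × 0.6241^(2/3) × 0.0038^(1/2) = 5.338 m³/s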